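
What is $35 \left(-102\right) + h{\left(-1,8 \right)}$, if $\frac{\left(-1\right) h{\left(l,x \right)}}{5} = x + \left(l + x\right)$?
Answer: $-3645$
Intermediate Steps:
$h{\left(l,x \right)} = - 10 x - 5 l$ ($h{\left(l,x \right)} = - 5 \left(x + \left(l + x\right)\right) = - 5 \left(l + 2 x\right) = - 10 x - 5 l$)
$35 \left(-102\right) + h{\left(-1,8 \right)} = 35 \left(-102\right) - 75 = -3570 + \left(-80 + 5\right) = -3570 - 75 = -3645$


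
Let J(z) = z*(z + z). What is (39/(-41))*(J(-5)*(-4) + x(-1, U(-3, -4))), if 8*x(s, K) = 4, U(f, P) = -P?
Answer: 15561/82 ≈ 189.77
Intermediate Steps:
x(s, K) = 1/2 (x(s, K) = (1/8)*4 = 1/2)
J(z) = 2*z**2 (J(z) = z*(2*z) = 2*z**2)
(39/(-41))*(J(-5)*(-4) + x(-1, U(-3, -4))) = (39/(-41))*((2*(-5)**2)*(-4) + 1/2) = (39*(-1/41))*((2*25)*(-4) + 1/2) = -39*(50*(-4) + 1/2)/41 = -39*(-200 + 1/2)/41 = -39/41*(-399/2) = 15561/82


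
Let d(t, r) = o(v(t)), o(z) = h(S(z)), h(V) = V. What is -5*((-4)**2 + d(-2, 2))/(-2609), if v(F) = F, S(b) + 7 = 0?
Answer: 45/2609 ≈ 0.017248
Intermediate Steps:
S(b) = -7 (S(b) = -7 + 0 = -7)
o(z) = -7
d(t, r) = -7
-5*((-4)**2 + d(-2, 2))/(-2609) = -5*((-4)**2 - 7)/(-2609) = -5*(16 - 7)*(-1/2609) = -5*9*(-1/2609) = -45*(-1/2609) = 45/2609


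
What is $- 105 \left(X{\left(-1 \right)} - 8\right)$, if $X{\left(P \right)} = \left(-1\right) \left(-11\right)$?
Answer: $-315$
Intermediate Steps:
$X{\left(P \right)} = 11$
$- 105 \left(X{\left(-1 \right)} - 8\right) = - 105 \left(11 - 8\right) = \left(-105\right) 3 = -315$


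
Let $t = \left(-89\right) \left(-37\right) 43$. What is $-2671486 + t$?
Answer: $-2529887$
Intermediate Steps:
$t = 141599$ ($t = 3293 \cdot 43 = 141599$)
$-2671486 + t = -2671486 + 141599 = -2529887$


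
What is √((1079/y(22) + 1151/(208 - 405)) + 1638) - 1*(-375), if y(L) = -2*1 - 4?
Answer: 375 + √2029076754/1182 ≈ 413.11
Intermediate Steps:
y(L) = -6 (y(L) = -2 - 4 = -6)
√((1079/y(22) + 1151/(208 - 405)) + 1638) - 1*(-375) = √((1079/(-6) + 1151/(208 - 405)) + 1638) - 1*(-375) = √((1079*(-⅙) + 1151/(-197)) + 1638) + 375 = √((-1079/6 + 1151*(-1/197)) + 1638) + 375 = √((-1079/6 - 1151/197) + 1638) + 375 = √(-219469/1182 + 1638) + 375 = √(1716647/1182) + 375 = √2029076754/1182 + 375 = 375 + √2029076754/1182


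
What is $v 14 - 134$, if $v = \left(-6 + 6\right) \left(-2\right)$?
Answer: $-134$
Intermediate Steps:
$v = 0$ ($v = 0 \left(-2\right) = 0$)
$v 14 - 134 = 0 \cdot 14 - 134 = 0 - 134 = -134$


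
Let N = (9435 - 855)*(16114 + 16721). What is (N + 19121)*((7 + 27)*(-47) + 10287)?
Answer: 2448068585069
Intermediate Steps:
N = 281724300 (N = 8580*32835 = 281724300)
(N + 19121)*((7 + 27)*(-47) + 10287) = (281724300 + 19121)*((7 + 27)*(-47) + 10287) = 281743421*(34*(-47) + 10287) = 281743421*(-1598 + 10287) = 281743421*8689 = 2448068585069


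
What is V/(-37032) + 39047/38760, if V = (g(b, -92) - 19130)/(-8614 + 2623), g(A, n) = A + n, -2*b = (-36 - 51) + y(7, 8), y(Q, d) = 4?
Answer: 240615935869/238867879920 ≈ 1.0073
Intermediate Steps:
b = 83/2 (b = -((-36 - 51) + 4)/2 = -(-87 + 4)/2 = -½*(-83) = 83/2 ≈ 41.500)
V = 12787/3994 (V = ((83/2 - 92) - 19130)/(-8614 + 2623) = (-101/2 - 19130)/(-5991) = -38361/2*(-1/5991) = 12787/3994 ≈ 3.2016)
V/(-37032) + 39047/38760 = (12787/3994)/(-37032) + 39047/38760 = (12787/3994)*(-1/37032) + 39047*(1/38760) = -12787/147905808 + 39047/38760 = 240615935869/238867879920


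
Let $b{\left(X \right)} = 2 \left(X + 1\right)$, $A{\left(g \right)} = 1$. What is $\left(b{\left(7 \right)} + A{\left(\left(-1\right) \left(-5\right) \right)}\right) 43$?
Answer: $731$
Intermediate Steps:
$b{\left(X \right)} = 2 + 2 X$ ($b{\left(X \right)} = 2 \left(1 + X\right) = 2 + 2 X$)
$\left(b{\left(7 \right)} + A{\left(\left(-1\right) \left(-5\right) \right)}\right) 43 = \left(\left(2 + 2 \cdot 7\right) + 1\right) 43 = \left(\left(2 + 14\right) + 1\right) 43 = \left(16 + 1\right) 43 = 17 \cdot 43 = 731$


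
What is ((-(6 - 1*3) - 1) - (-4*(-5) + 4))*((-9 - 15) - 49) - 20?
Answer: 2024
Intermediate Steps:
((-(6 - 1*3) - 1) - (-4*(-5) + 4))*((-9 - 15) - 49) - 20 = ((-(6 - 3) - 1) - (20 + 4))*(-24 - 49) - 20 = ((-1*3 - 1) - 1*24)*(-73) - 20 = ((-3 - 1) - 24)*(-73) - 20 = (-4 - 24)*(-73) - 20 = -28*(-73) - 20 = 2044 - 20 = 2024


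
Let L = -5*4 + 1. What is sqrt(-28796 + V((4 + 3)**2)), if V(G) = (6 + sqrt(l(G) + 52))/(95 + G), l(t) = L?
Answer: sqrt(-4146618 + sqrt(33))/12 ≈ 169.69*I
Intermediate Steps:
L = -19 (L = -20 + 1 = -19)
l(t) = -19
V(G) = (6 + sqrt(33))/(95 + G) (V(G) = (6 + sqrt(-19 + 52))/(95 + G) = (6 + sqrt(33))/(95 + G))
sqrt(-28796 + V((4 + 3)**2)) = sqrt(-28796 + (6 + sqrt(33))/(95 + (4 + 3)**2)) = sqrt(-28796 + (6 + sqrt(33))/(95 + 7**2)) = sqrt(-28796 + (6 + sqrt(33))/(95 + 49)) = sqrt(-28796 + (6 + sqrt(33))/144) = sqrt(-28796 + (1/24 + sqrt(33)/144)) = sqrt(-691103/24 + sqrt(33)/144)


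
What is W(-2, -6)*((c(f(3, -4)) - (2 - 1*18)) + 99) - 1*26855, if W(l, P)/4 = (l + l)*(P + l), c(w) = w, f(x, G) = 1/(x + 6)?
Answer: -109087/9 ≈ -12121.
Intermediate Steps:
f(x, G) = 1/(6 + x)
W(l, P) = 8*l*(P + l) (W(l, P) = 4*((l + l)*(P + l)) = 4*((2*l)*(P + l)) = 4*(2*l*(P + l)) = 8*l*(P + l))
W(-2, -6)*((c(f(3, -4)) - (2 - 1*18)) + 99) - 1*26855 = (8*(-2)*(-6 - 2))*((1/(6 + 3) - (2 - 1*18)) + 99) - 1*26855 = (8*(-2)*(-8))*((1/9 - (2 - 18)) + 99) - 26855 = 128*((⅑ - 1*(-16)) + 99) - 26855 = 128*((⅑ + 16) + 99) - 26855 = 128*(145/9 + 99) - 26855 = 128*(1036/9) - 26855 = 132608/9 - 26855 = -109087/9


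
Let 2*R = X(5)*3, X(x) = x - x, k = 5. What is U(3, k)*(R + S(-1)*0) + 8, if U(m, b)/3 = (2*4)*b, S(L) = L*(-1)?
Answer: 8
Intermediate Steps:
S(L) = -L
U(m, b) = 24*b (U(m, b) = 3*((2*4)*b) = 3*(8*b) = 24*b)
X(x) = 0
R = 0 (R = (0*3)/2 = (½)*0 = 0)
U(3, k)*(R + S(-1)*0) + 8 = (24*5)*(0 - 1*(-1)*0) + 8 = 120*(0 + 1*0) + 8 = 120*(0 + 0) + 8 = 120*0 + 8 = 0 + 8 = 8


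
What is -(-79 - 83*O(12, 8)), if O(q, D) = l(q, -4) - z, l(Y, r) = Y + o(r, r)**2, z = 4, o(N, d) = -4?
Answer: 2071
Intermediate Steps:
l(Y, r) = 16 + Y (l(Y, r) = Y + (-4)**2 = Y + 16 = 16 + Y)
O(q, D) = 12 + q (O(q, D) = (16 + q) - 1*4 = (16 + q) - 4 = 12 + q)
-(-79 - 83*O(12, 8)) = -(-79 - 83*(12 + 12)) = -(-79 - 83*24) = -(-79 - 1992) = -1*(-2071) = 2071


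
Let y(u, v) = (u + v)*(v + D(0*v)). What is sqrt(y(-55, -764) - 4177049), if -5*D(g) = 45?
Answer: I*sqrt(3543962) ≈ 1882.5*I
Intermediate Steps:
D(g) = -9 (D(g) = -1/5*45 = -9)
y(u, v) = (-9 + v)*(u + v) (y(u, v) = (u + v)*(v - 9) = (u + v)*(-9 + v) = (-9 + v)*(u + v))
sqrt(y(-55, -764) - 4177049) = sqrt(((-764)**2 - 9*(-55) - 9*(-764) - 55*(-764)) - 4177049) = sqrt((583696 + 495 + 6876 + 42020) - 4177049) = sqrt(633087 - 4177049) = sqrt(-3543962) = I*sqrt(3543962)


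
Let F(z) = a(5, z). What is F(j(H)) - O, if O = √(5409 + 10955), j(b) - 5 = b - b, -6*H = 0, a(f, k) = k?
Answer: 5 - 2*√4091 ≈ -122.92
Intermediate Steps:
H = 0 (H = -⅙*0 = 0)
j(b) = 5 (j(b) = 5 + (b - b) = 5 + 0 = 5)
F(z) = z
O = 2*√4091 (O = √16364 = 2*√4091 ≈ 127.92)
F(j(H)) - O = 5 - 2*√4091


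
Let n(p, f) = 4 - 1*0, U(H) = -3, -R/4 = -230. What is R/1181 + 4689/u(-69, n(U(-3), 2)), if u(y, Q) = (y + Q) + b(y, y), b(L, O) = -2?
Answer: -5476069/79127 ≈ -69.206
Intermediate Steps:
R = 920 (R = -4*(-230) = 920)
n(p, f) = 4 (n(p, f) = 4 + 0 = 4)
u(y, Q) = -2 + Q + y (u(y, Q) = (y + Q) - 2 = (Q + y) - 2 = -2 + Q + y)
R/1181 + 4689/u(-69, n(U(-3), 2)) = 920/1181 + 4689/(-2 + 4 - 69) = 920*(1/1181) + 4689/(-67) = 920/1181 + 4689*(-1/67) = 920/1181 - 4689/67 = -5476069/79127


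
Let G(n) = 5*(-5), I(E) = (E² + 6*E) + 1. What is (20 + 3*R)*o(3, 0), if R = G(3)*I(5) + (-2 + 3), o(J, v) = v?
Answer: 0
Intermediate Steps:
I(E) = 1 + E² + 6*E
G(n) = -25
R = -1399 (R = -25*(1 + 5² + 6*5) + (-2 + 3) = -25*(1 + 25 + 30) + 1 = -25*56 + 1 = -1400 + 1 = -1399)
(20 + 3*R)*o(3, 0) = (20 + 3*(-1399))*0 = (20 - 4197)*0 = -4177*0 = 0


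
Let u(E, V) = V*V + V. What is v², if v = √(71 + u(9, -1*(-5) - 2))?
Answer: 83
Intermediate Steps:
u(E, V) = V + V² (u(E, V) = V² + V = V + V²)
v = √83 (v = √(71 + (-1*(-5) - 2)*(1 + (-1*(-5) - 2))) = √(71 + (5 - 2)*(1 + (5 - 2))) = √(71 + 3*(1 + 3)) = √(71 + 3*4) = √(71 + 12) = √83 ≈ 9.1104)
v² = (√83)² = 83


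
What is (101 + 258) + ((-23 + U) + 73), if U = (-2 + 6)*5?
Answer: 429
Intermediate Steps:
U = 20 (U = 4*5 = 20)
(101 + 258) + ((-23 + U) + 73) = (101 + 258) + ((-23 + 20) + 73) = 359 + (-3 + 73) = 359 + 70 = 429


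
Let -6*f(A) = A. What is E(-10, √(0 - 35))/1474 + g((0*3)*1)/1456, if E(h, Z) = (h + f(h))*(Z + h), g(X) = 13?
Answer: 16211/247632 - 25*I*√35/4422 ≈ 0.065464 - 0.033447*I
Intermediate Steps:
f(A) = -A/6
E(h, Z) = 5*h*(Z + h)/6 (E(h, Z) = (h - h/6)*(Z + h) = (5*h/6)*(Z + h) = 5*h*(Z + h)/6)
E(-10, √(0 - 35))/1474 + g((0*3)*1)/1456 = ((⅚)*(-10)*(√(0 - 35) - 10))/1474 + 13/1456 = ((⅚)*(-10)*(√(-35) - 10))*(1/1474) + 13*(1/1456) = ((⅚)*(-10)*(I*√35 - 10))*(1/1474) + 1/112 = ((⅚)*(-10)*(-10 + I*√35))*(1/1474) + 1/112 = (250/3 - 25*I*√35/3)*(1/1474) + 1/112 = (125/2211 - 25*I*√35/4422) + 1/112 = 16211/247632 - 25*I*√35/4422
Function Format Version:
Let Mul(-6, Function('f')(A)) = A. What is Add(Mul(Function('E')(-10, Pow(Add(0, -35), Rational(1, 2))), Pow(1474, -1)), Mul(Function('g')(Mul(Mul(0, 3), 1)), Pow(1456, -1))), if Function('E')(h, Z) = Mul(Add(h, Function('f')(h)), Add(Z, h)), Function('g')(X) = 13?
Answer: Add(Rational(16211, 247632), Mul(Rational(-25, 4422), I, Pow(35, Rational(1, 2)))) ≈ Add(0.065464, Mul(-0.033447, I))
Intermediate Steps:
Function('f')(A) = Mul(Rational(-1, 6), A)
Function('E')(h, Z) = Mul(Rational(5, 6), h, Add(Z, h)) (Function('E')(h, Z) = Mul(Add(h, Mul(Rational(-1, 6), h)), Add(Z, h)) = Mul(Mul(Rational(5, 6), h), Add(Z, h)) = Mul(Rational(5, 6), h, Add(Z, h)))
Add(Mul(Function('E')(-10, Pow(Add(0, -35), Rational(1, 2))), Pow(1474, -1)), Mul(Function('g')(Mul(Mul(0, 3), 1)), Pow(1456, -1))) = Add(Mul(Mul(Rational(5, 6), -10, Add(Pow(Add(0, -35), Rational(1, 2)), -10)), Pow(1474, -1)), Mul(13, Pow(1456, -1))) = Add(Mul(Mul(Rational(5, 6), -10, Add(Pow(-35, Rational(1, 2)), -10)), Rational(1, 1474)), Mul(13, Rational(1, 1456))) = Add(Mul(Mul(Rational(5, 6), -10, Add(Mul(I, Pow(35, Rational(1, 2))), -10)), Rational(1, 1474)), Rational(1, 112)) = Add(Mul(Mul(Rational(5, 6), -10, Add(-10, Mul(I, Pow(35, Rational(1, 2))))), Rational(1, 1474)), Rational(1, 112)) = Add(Mul(Add(Rational(250, 3), Mul(Rational(-25, 3), I, Pow(35, Rational(1, 2)))), Rational(1, 1474)), Rational(1, 112)) = Add(Add(Rational(125, 2211), Mul(Rational(-25, 4422), I, Pow(35, Rational(1, 2)))), Rational(1, 112)) = Add(Rational(16211, 247632), Mul(Rational(-25, 4422), I, Pow(35, Rational(1, 2))))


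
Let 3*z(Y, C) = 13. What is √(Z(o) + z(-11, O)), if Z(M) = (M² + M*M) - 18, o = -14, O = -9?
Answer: √3405/3 ≈ 19.451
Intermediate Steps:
z(Y, C) = 13/3 (z(Y, C) = (⅓)*13 = 13/3)
Z(M) = -18 + 2*M² (Z(M) = (M² + M²) - 18 = 2*M² - 18 = -18 + 2*M²)
√(Z(o) + z(-11, O)) = √((-18 + 2*(-14)²) + 13/3) = √((-18 + 2*196) + 13/3) = √((-18 + 392) + 13/3) = √(374 + 13/3) = √(1135/3) = √3405/3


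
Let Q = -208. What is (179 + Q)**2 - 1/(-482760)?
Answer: 406001161/482760 ≈ 841.00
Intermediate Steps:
(179 + Q)**2 - 1/(-482760) = (179 - 208)**2 - 1/(-482760) = (-29)**2 - 1*(-1/482760) = 841 + 1/482760 = 406001161/482760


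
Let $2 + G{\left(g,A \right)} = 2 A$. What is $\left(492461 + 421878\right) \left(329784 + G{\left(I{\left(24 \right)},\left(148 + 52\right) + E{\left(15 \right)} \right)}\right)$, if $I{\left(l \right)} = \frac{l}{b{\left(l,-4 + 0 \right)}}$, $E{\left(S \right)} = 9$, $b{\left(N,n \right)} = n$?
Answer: $301914737800$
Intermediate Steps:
$I{\left(l \right)} = - \frac{l}{4}$ ($I{\left(l \right)} = \frac{l}{-4 + 0} = \frac{l}{-4} = l \left(- \frac{1}{4}\right) = - \frac{l}{4}$)
$G{\left(g,A \right)} = -2 + 2 A$
$\left(492461 + 421878\right) \left(329784 + G{\left(I{\left(24 \right)},\left(148 + 52\right) + E{\left(15 \right)} \right)}\right) = \left(492461 + 421878\right) \left(329784 - \left(2 - 2 \left(\left(148 + 52\right) + 9\right)\right)\right) = 914339 \left(329784 - \left(2 - 2 \left(200 + 9\right)\right)\right) = 914339 \left(329784 + \left(-2 + 2 \cdot 209\right)\right) = 914339 \left(329784 + \left(-2 + 418\right)\right) = 914339 \left(329784 + 416\right) = 914339 \cdot 330200 = 301914737800$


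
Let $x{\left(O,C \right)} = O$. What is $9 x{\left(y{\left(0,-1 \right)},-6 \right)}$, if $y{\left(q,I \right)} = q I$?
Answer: $0$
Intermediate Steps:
$y{\left(q,I \right)} = I q$
$9 x{\left(y{\left(0,-1 \right)},-6 \right)} = 9 \left(\left(-1\right) 0\right) = 9 \cdot 0 = 0$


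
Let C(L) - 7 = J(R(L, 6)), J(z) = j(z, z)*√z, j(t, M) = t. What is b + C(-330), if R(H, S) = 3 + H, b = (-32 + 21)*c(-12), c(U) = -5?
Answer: 62 - 327*I*√327 ≈ 62.0 - 5913.2*I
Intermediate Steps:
b = 55 (b = (-32 + 21)*(-5) = -11*(-5) = 55)
J(z) = z^(3/2) (J(z) = z*√z = z^(3/2))
C(L) = 7 + (3 + L)^(3/2)
b + C(-330) = 55 + (7 + (3 - 330)^(3/2)) = 55 + (7 + (-327)^(3/2)) = 55 + (7 - 327*I*√327) = 62 - 327*I*√327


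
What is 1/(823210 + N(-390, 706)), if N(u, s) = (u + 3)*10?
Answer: 1/819340 ≈ 1.2205e-6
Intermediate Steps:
N(u, s) = 30 + 10*u (N(u, s) = (3 + u)*10 = 30 + 10*u)
1/(823210 + N(-390, 706)) = 1/(823210 + (30 + 10*(-390))) = 1/(823210 + (30 - 3900)) = 1/(823210 - 3870) = 1/819340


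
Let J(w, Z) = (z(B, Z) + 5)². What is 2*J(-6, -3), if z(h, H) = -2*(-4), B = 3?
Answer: 338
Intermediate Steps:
z(h, H) = 8
J(w, Z) = 169 (J(w, Z) = (8 + 5)² = 13² = 169)
2*J(-6, -3) = 2*169 = 338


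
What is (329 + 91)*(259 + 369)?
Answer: 263760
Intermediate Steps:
(329 + 91)*(259 + 369) = 420*628 = 263760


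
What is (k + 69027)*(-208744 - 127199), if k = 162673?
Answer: -77837993100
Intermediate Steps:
(k + 69027)*(-208744 - 127199) = (162673 + 69027)*(-208744 - 127199) = 231700*(-335943) = -77837993100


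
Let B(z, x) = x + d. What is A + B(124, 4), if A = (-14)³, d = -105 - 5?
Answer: -2850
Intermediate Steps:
d = -110
A = -2744
B(z, x) = -110 + x (B(z, x) = x - 110 = -110 + x)
A + B(124, 4) = -2744 + (-110 + 4) = -2744 - 106 = -2850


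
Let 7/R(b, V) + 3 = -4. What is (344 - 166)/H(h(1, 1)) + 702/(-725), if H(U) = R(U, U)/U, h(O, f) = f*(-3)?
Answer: 386448/725 ≈ 533.03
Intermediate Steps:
R(b, V) = -1 (R(b, V) = 7/(-3 - 4) = 7/(-7) = 7*(-⅐) = -1)
h(O, f) = -3*f
H(U) = -1/U
(344 - 166)/H(h(1, 1)) + 702/(-725) = (344 - 166)/((-1/((-3*1)))) + 702/(-725) = 178/((-1/(-3))) + 702*(-1/725) = 178/((-1*(-⅓))) - 702/725 = 178/(⅓) - 702/725 = 178*3 - 702/725 = 534 - 702/725 = 386448/725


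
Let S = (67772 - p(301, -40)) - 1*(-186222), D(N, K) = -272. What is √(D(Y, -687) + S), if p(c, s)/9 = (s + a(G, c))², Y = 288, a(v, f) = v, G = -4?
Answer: √236298 ≈ 486.10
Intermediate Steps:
p(c, s) = 9*(-4 + s)² (p(c, s) = 9*(s - 4)² = 9*(-4 + s)²)
S = 236570 (S = (67772 - 9*(-4 - 40)²) - 1*(-186222) = (67772 - 9*(-44)²) + 186222 = (67772 - 9*1936) + 186222 = (67772 - 1*17424) + 186222 = (67772 - 17424) + 186222 = 50348 + 186222 = 236570)
√(D(Y, -687) + S) = √(-272 + 236570) = √236298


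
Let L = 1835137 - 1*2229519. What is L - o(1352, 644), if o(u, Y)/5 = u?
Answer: -401142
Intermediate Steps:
o(u, Y) = 5*u
L = -394382 (L = 1835137 - 2229519 = -394382)
L - o(1352, 644) = -394382 - 5*1352 = -394382 - 1*6760 = -394382 - 6760 = -401142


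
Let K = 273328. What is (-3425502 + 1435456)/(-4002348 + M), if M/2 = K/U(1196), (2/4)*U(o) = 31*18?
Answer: 277611417/558259214 ≈ 0.49728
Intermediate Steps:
U(o) = 1116 (U(o) = 2*(31*18) = 2*558 = 1116)
M = 136664/279 (M = 2*(273328/1116) = 2*(273328*(1/1116)) = 2*(68332/279) = 136664/279 ≈ 489.83)
(-3425502 + 1435456)/(-4002348 + M) = (-3425502 + 1435456)/(-4002348 + 136664/279) = -1990046/(-1116518428/279) = -1990046*(-279/1116518428) = 277611417/558259214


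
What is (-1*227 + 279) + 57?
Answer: 109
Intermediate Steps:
(-1*227 + 279) + 57 = (-227 + 279) + 57 = 52 + 57 = 109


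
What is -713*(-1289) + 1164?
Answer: 920221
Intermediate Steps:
-713*(-1289) + 1164 = 919057 + 1164 = 920221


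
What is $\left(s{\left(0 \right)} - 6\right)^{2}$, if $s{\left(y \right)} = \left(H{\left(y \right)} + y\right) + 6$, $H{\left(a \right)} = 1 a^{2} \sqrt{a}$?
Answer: $0$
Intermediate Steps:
$H{\left(a \right)} = a^{\frac{5}{2}}$ ($H{\left(a \right)} = a^{2} \sqrt{a} = a^{\frac{5}{2}}$)
$s{\left(y \right)} = 6 + y + y^{\frac{5}{2}}$ ($s{\left(y \right)} = \left(y^{\frac{5}{2}} + y\right) + 6 = \left(y + y^{\frac{5}{2}}\right) + 6 = 6 + y + y^{\frac{5}{2}}$)
$\left(s{\left(0 \right)} - 6\right)^{2} = \left(\left(6 + 0 + 0^{\frac{5}{2}}\right) - 6\right)^{2} = \left(\left(6 + 0 + 0\right) - 6\right)^{2} = \left(6 - 6\right)^{2} = 0^{2} = 0$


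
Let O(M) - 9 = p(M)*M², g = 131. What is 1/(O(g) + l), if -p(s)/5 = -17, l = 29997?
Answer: 1/1488691 ≈ 6.7173e-7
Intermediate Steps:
p(s) = 85 (p(s) = -5*(-17) = 85)
O(M) = 9 + 85*M²
1/(O(g) + l) = 1/((9 + 85*131²) + 29997) = 1/((9 + 85*17161) + 29997) = 1/((9 + 1458685) + 29997) = 1/(1458694 + 29997) = 1/1488691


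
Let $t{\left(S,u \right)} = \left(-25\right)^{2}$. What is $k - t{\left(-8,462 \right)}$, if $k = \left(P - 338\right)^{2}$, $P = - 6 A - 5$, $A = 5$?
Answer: $138504$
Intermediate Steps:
$P = -35$ ($P = \left(-6\right) 5 - 5 = -30 - 5 = -35$)
$k = 139129$ ($k = \left(-35 - 338\right)^{2} = \left(-373\right)^{2} = 139129$)
$t{\left(S,u \right)} = 625$
$k - t{\left(-8,462 \right)} = 139129 - 625 = 138504$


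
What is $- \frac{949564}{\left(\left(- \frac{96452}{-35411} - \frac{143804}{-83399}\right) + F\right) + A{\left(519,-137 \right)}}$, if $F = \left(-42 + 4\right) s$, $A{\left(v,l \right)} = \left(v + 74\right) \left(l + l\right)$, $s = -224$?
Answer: $\frac{1402146138021398}{227348766401269} \approx 6.1674$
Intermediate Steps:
$A{\left(v,l \right)} = 2 l \left(74 + v\right)$ ($A{\left(v,l \right)} = \left(74 + v\right) 2 l = 2 l \left(74 + v\right)$)
$F = 8512$ ($F = \left(-42 + 4\right) \left(-224\right) = \left(-38\right) \left(-224\right) = 8512$)
$- \frac{949564}{\left(\left(- \frac{96452}{-35411} - \frac{143804}{-83399}\right) + F\right) + A{\left(519,-137 \right)}} = - \frac{949564}{\left(\left(- \frac{96452}{-35411} - \frac{143804}{-83399}\right) + 8512\right) + 2 \left(-137\right) \left(74 + 519\right)} = - \frac{949564}{\left(\left(\left(-96452\right) \left(- \frac{1}{35411}\right) - - \frac{143804}{83399}\right) + 8512\right) + 2 \left(-137\right) 593} = - \frac{949564}{\left(\left(\frac{96452}{35411} + \frac{143804}{83399}\right) + 8512\right) - 162482} = - \frac{949564}{\left(\frac{13136243792}{2953241989} + 8512\right) - 162482} = - \frac{949564}{\frac{25151132054160}{2953241989} - 162482} = - \frac{949564}{- \frac{454697532802538}{2953241989}} = \left(-949564\right) \left(- \frac{2953241989}{454697532802538}\right) = \frac{1402146138021398}{227348766401269}$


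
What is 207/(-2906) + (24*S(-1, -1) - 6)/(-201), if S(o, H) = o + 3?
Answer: -54553/194702 ≈ -0.28019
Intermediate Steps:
S(o, H) = 3 + o
207/(-2906) + (24*S(-1, -1) - 6)/(-201) = 207/(-2906) + (24*(3 - 1) - 6)/(-201) = 207*(-1/2906) + (24*2 - 6)*(-1/201) = -207/2906 + (48 - 6)*(-1/201) = -207/2906 + 42*(-1/201) = -207/2906 - 14/67 = -54553/194702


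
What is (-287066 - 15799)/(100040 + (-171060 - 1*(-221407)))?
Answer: -100955/50129 ≈ -2.0139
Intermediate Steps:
(-287066 - 15799)/(100040 + (-171060 - 1*(-221407))) = -302865/(100040 + (-171060 + 221407)) = -302865/(100040 + 50347) = -302865/150387 = -302865*1/150387 = -100955/50129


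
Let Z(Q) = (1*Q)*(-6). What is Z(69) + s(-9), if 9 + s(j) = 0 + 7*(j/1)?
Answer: -486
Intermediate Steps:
Z(Q) = -6*Q (Z(Q) = Q*(-6) = -6*Q)
s(j) = -9 + 7*j (s(j) = -9 + (0 + 7*(j/1)) = -9 + (0 + 7*(j*1)) = -9 + (0 + 7*j) = -9 + 7*j)
Z(69) + s(-9) = -6*69 + (-9 + 7*(-9)) = -414 + (-9 - 63) = -414 - 72 = -486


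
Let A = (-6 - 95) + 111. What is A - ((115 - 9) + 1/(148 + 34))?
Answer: -17473/182 ≈ -96.005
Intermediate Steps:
A = 10 (A = -101 + 111 = 10)
A - ((115 - 9) + 1/(148 + 34)) = 10 - ((115 - 9) + 1/(148 + 34)) = 10 - (106 + 1/182) = 10 - 1*19293/182 = 10 - 19293/182 = -17473/182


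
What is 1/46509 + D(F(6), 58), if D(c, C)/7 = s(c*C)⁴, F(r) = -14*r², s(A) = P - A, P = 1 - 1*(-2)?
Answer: 237819485083270851376876/46509 ≈ 5.1134e+18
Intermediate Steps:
P = 3 (P = 1 + 2 = 3)
s(A) = 3 - A
D(c, C) = 7*(3 - C*c)⁴ (D(c, C) = 7*(3 - c*C)⁴ = 7*(3 - C*c)⁴)
1/46509 + D(F(6), 58) = 1/46509 + 7*(-3 + 58*(-14*6²))⁴ = 1/46509 + 7*(-3 + 58*(-14*36))⁴ = 1/46509 + 7*(-3 + 58*(-504))⁴ = 1/46509 + 7*(-3 - 29232)⁴ = 1/46509 + 7*(-29235)⁴ = 1/46509 + 7*730486833833300625 = 1/46509 + 5113407836833104375 = 237819485083270851376876/46509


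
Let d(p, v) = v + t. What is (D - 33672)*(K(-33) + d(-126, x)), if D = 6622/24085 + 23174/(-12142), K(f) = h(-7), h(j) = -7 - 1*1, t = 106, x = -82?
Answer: -78780158228048/146220035 ≈ -5.3878e+5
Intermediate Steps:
h(j) = -8 (h(j) = -7 - 1 = -8)
d(p, v) = 106 + v (d(p, v) = v + 106 = 106 + v)
K(f) = -8
D = -238870733/146220035 (D = 6622*(1/24085) + 23174*(-1/12142) = 6622/24085 - 11587/6071 = -238870733/146220035 ≈ -1.6336)
(D - 33672)*(K(-33) + d(-126, x)) = (-238870733/146220035 - 33672)*(-8 + (106 - 82)) = -4923759889253*(-8 + 24)/146220035 = -4923759889253/146220035*16 = -78780158228048/146220035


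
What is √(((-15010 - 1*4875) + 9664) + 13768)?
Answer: √3547 ≈ 59.557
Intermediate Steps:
√(((-15010 - 1*4875) + 9664) + 13768) = √(((-15010 - 4875) + 9664) + 13768) = √((-19885 + 9664) + 13768) = √(-10221 + 13768) = √3547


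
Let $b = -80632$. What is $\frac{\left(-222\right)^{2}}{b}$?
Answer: $- \frac{12321}{20158} \approx -0.61122$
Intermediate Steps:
$\frac{\left(-222\right)^{2}}{b} = \frac{\left(-222\right)^{2}}{-80632} = 49284 \left(- \frac{1}{80632}\right) = - \frac{12321}{20158}$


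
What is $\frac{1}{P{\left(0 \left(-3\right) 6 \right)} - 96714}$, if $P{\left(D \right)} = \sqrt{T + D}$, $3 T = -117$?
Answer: $- \frac{32238}{3117865945} - \frac{i \sqrt{39}}{9353597835} \approx -1.034 \cdot 10^{-5} - 6.6766 \cdot 10^{-10} i$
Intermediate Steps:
$T = -39$ ($T = \frac{1}{3} \left(-117\right) = -39$)
$P{\left(D \right)} = \sqrt{-39 + D}$
$\frac{1}{P{\left(0 \left(-3\right) 6 \right)} - 96714} = \frac{1}{\sqrt{-39 + 0 \left(-3\right) 6} - 96714} = \frac{1}{\sqrt{-39 + 0 \cdot 6} - 96714} = \frac{1}{\sqrt{-39 + 0} - 96714} = \frac{1}{\sqrt{-39} - 96714} = \frac{1}{i \sqrt{39} - 96714} = \frac{1}{-96714 + i \sqrt{39}}$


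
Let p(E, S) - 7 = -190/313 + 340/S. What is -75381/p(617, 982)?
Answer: -11584778223/1035701 ≈ -11185.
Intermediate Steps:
p(E, S) = 2001/313 + 340/S (p(E, S) = 7 + (-190/313 + 340/S) = 2001/313 + 340/S)
-75381/p(617, 982) = -75381/(2001/313 + 340/982) = -75381/(2001/313 + 340*(1/982)) = -75381/(2001/313 + 170/491) = -75381/1035701/153683 = -75381*153683/1035701 = -11584778223/1035701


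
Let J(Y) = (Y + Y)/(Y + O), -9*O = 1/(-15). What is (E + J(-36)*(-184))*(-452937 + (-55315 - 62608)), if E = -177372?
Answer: 493016975524080/4859 ≈ 1.0146e+11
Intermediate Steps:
O = 1/135 (O = -1/(9*(-15)) = -(-1)/(9*15) = -⅑*(-1/15) = 1/135 ≈ 0.0074074)
J(Y) = 2*Y/(1/135 + Y) (J(Y) = (Y + Y)/(Y + 1/135) = (2*Y)/(1/135 + Y) = 2*Y/(1/135 + Y))
(E + J(-36)*(-184))*(-452937 + (-55315 - 62608)) = (-177372 + (270*(-36)/(1 + 135*(-36)))*(-184))*(-452937 + (-55315 - 62608)) = (-177372 + (270*(-36)/(1 - 4860))*(-184))*(-452937 - 117923) = (-177372 + (270*(-36)/(-4859))*(-184))*(-570860) = (-177372 + (270*(-36)*(-1/4859))*(-184))*(-570860) = (-177372 + (9720/4859)*(-184))*(-570860) = (-177372 - 1788480/4859)*(-570860) = -863639028/4859*(-570860) = 493016975524080/4859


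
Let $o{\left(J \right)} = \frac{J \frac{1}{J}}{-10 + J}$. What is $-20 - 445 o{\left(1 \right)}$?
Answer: $\frac{265}{9} \approx 29.444$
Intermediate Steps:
$o{\left(J \right)} = \frac{1}{-10 + J}$ ($o{\left(J \right)} = 1 \frac{1}{-10 + J} = \frac{1}{-10 + J}$)
$-20 - 445 o{\left(1 \right)} = -20 - \frac{445}{-10 + 1} = -20 - \frac{445}{-9} = -20 - - \frac{445}{9} = -20 + \frac{445}{9} = \frac{265}{9}$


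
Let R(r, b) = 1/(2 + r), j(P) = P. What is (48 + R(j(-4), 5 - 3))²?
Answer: 9025/4 ≈ 2256.3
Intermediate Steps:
(48 + R(j(-4), 5 - 3))² = (48 + 1/(2 - 4))² = (48 + 1/(-2))² = (48 - ½)² = (95/2)² = 9025/4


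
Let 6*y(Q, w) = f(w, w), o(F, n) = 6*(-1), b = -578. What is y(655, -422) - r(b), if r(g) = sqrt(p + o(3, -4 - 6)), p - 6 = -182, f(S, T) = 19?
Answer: 19/6 - I*sqrt(182) ≈ 3.1667 - 13.491*I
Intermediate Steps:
o(F, n) = -6
p = -176 (p = 6 - 182 = -176)
y(Q, w) = 19/6 (y(Q, w) = (1/6)*19 = 19/6)
r(g) = I*sqrt(182) (r(g) = sqrt(-176 - 6) = sqrt(-182) = I*sqrt(182))
y(655, -422) - r(b) = 19/6 - I*sqrt(182)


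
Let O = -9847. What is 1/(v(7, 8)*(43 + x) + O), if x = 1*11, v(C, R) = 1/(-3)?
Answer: -1/9865 ≈ -0.00010137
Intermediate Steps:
v(C, R) = -1/3
x = 11
1/(v(7, 8)*(43 + x) + O) = 1/(-(43 + 11)/3 - 9847) = 1/(-1/3*54 - 9847) = 1/(-18 - 9847) = 1/(-9865) = -1/9865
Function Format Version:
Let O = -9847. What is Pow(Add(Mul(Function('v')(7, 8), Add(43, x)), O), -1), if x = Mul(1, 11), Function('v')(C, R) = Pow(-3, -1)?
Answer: Rational(-1, 9865) ≈ -0.00010137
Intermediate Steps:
Function('v')(C, R) = Rational(-1, 3)
x = 11
Pow(Add(Mul(Function('v')(7, 8), Add(43, x)), O), -1) = Pow(Add(Mul(Rational(-1, 3), Add(43, 11)), -9847), -1) = Pow(Add(Mul(Rational(-1, 3), 54), -9847), -1) = Pow(Add(-18, -9847), -1) = Pow(-9865, -1) = Rational(-1, 9865)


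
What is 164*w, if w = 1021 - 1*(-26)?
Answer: 171708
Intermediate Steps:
w = 1047 (w = 1021 + 26 = 1047)
164*w = 164*1047 = 171708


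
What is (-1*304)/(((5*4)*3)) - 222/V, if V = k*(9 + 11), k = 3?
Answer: -263/30 ≈ -8.7667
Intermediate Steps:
V = 60 (V = 3*(9 + 11) = 3*20 = 60)
(-1*304)/(((5*4)*3)) - 222/V = (-1*304)/(((5*4)*3)) - 222/60 = -304/(20*3) - 222*1/60 = -304/60 - 37/10 = -304*1/60 - 37/10 = -76/15 - 37/10 = -263/30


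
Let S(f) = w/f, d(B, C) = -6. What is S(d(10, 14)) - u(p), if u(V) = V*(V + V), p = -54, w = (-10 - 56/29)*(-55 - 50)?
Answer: -175183/29 ≈ -6040.8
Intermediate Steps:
w = 36330/29 (w = (-10 - 56*1/29)*(-105) = (-10 - 56/29)*(-105) = -346/29*(-105) = 36330/29 ≈ 1252.8)
u(V) = 2*V² (u(V) = V*(2*V) = 2*V²)
S(f) = 36330/(29*f)
S(d(10, 14)) - u(p) = (36330/29)/(-6) - 2*(-54)² = (36330/29)*(-⅙) - 2*2916 = -6055/29 - 1*5832 = -6055/29 - 5832 = -175183/29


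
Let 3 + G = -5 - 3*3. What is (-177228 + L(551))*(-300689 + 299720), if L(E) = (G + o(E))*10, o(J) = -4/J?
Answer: 4985063238/29 ≈ 1.7190e+8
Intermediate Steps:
G = -17 (G = -3 + (-5 - 3*3) = -3 + (-5 - 9) = -3 - 14 = -17)
L(E) = -170 - 40/E (L(E) = (-17 - 4/E)*10 = -170 - 40/E)
(-177228 + L(551))*(-300689 + 299720) = (-177228 + (-170 - 40/551))*(-300689 + 299720) = (-177228 + (-170 - 40*1/551))*(-969) = (-177228 + (-170 - 40/551))*(-969) = (-177228 - 93710/551)*(-969) = -97746338/551*(-969) = 4985063238/29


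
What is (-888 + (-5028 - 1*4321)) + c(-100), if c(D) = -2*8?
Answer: -10253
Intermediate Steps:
c(D) = -16
(-888 + (-5028 - 1*4321)) + c(-100) = (-888 + (-5028 - 1*4321)) - 16 = (-888 + (-5028 - 4321)) - 16 = (-888 - 9349) - 16 = -10237 - 16 = -10253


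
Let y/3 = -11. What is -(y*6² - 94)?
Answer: 1282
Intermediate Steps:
y = -33 (y = 3*(-11) = -33)
-(y*6² - 94) = -(-33*6² - 94) = -(-33*36 - 94) = -(-1188 - 94) = -1*(-1282) = 1282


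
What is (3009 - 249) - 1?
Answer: 2759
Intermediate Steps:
(3009 - 249) - 1 = 2760 - 1 = 2759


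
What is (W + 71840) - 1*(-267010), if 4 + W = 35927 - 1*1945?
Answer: 372828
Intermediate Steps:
W = 33978 (W = -4 + (35927 - 1*1945) = -4 + (35927 - 1945) = -4 + 33982 = 33978)
(W + 71840) - 1*(-267010) = (33978 + 71840) - 1*(-267010) = 105818 + 267010 = 372828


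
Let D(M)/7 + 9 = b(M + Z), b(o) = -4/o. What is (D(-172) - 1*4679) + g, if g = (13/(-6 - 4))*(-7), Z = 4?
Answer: -70991/15 ≈ -4732.7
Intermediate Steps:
D(M) = -63 - 28/(4 + M) (D(M) = -63 + 7*(-4/(M + 4)) = -63 + 7*(-4/(4 + M)) = -63 - 28/(4 + M))
g = 91/10 (g = (13/(-10))*(-7) = -⅒*13*(-7) = -13/10*(-7) = 91/10 ≈ 9.1000)
(D(-172) - 1*4679) + g = (7*(-40 - 9*(-172))/(4 - 172) - 1*4679) + 91/10 = (7*(-40 + 1548)/(-168) - 4679) + 91/10 = (7*(-1/168)*1508 - 4679) + 91/10 = (-377/6 - 4679) + 91/10 = -28451/6 + 91/10 = -70991/15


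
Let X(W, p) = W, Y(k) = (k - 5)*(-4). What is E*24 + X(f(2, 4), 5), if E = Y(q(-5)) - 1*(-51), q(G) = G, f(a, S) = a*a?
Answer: 2188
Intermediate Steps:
f(a, S) = a²
Y(k) = 20 - 4*k (Y(k) = (-5 + k)*(-4) = 20 - 4*k)
E = 91 (E = (20 - 4*(-5)) - 1*(-51) = (20 + 20) + 51 = 40 + 51 = 91)
E*24 + X(f(2, 4), 5) = 91*24 + 2² = 2184 + 4 = 2188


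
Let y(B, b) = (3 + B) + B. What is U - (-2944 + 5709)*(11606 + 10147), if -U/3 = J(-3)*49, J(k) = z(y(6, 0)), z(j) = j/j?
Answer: -60147192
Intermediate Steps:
y(B, b) = 3 + 2*B
z(j) = 1
J(k) = 1
U = -147 (U = -3*49 = -147)
U - (-2944 + 5709)*(11606 + 10147) = -147 - (-2944 + 5709)*(11606 + 10147) = -147 - 2765*21753 = -147 - 1*60147045 = -147 - 60147045 = -60147192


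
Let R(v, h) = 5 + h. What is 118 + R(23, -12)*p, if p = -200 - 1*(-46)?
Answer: 1196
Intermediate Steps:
p = -154 (p = -200 + 46 = -154)
118 + R(23, -12)*p = 118 + (5 - 12)*(-154) = 118 - 7*(-154) = 118 + 1078 = 1196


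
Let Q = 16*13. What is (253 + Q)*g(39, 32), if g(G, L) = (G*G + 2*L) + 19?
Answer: 739444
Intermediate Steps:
g(G, L) = 19 + G² + 2*L (g(G, L) = (G² + 2*L) + 19 = 19 + G² + 2*L)
Q = 208
(253 + Q)*g(39, 32) = (253 + 208)*(19 + 39² + 2*32) = 461*(19 + 1521 + 64) = 461*1604 = 739444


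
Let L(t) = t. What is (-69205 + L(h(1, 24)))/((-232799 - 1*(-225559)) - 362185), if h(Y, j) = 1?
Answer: 69204/369425 ≈ 0.18733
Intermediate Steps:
(-69205 + L(h(1, 24)))/((-232799 - 1*(-225559)) - 362185) = (-69205 + 1)/((-232799 - 1*(-225559)) - 362185) = -69204/((-232799 + 225559) - 362185) = -69204/(-7240 - 362185) = -69204/(-369425) = -69204*(-1/369425) = 69204/369425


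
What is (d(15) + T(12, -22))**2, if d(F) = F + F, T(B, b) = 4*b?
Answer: 3364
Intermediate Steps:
d(F) = 2*F
(d(15) + T(12, -22))**2 = (2*15 + 4*(-22))**2 = (30 - 88)**2 = (-58)**2 = 3364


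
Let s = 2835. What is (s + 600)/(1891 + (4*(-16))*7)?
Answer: 1145/481 ≈ 2.3805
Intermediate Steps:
(s + 600)/(1891 + (4*(-16))*7) = (2835 + 600)/(1891 + (4*(-16))*7) = 3435/(1891 - 64*7) = 3435/(1891 - 448) = 3435/1443 = 3435*(1/1443) = 1145/481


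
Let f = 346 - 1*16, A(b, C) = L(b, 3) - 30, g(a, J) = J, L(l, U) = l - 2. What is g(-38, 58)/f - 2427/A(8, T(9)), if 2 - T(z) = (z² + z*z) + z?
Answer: 133717/1320 ≈ 101.30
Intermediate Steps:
L(l, U) = -2 + l
T(z) = 2 - z - 2*z² (T(z) = 2 - ((z² + z*z) + z) = 2 - ((z² + z²) + z) = 2 - (2*z² + z) = 2 - (z + 2*z²) = 2 + (-z - 2*z²) = 2 - z - 2*z²)
A(b, C) = -32 + b (A(b, C) = (-2 + b) - 30 = -32 + b)
f = 330 (f = 346 - 16 = 330)
g(-38, 58)/f - 2427/A(8, T(9)) = 58/330 - 2427/(-32 + 8) = 58*(1/330) - 2427/(-24) = 29/165 - 2427*(-1/24) = 29/165 + 809/8 = 133717/1320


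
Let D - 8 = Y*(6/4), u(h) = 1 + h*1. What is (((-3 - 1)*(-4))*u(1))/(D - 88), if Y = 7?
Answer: -64/139 ≈ -0.46043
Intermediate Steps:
u(h) = 1 + h
D = 37/2 (D = 8 + 7*(6/4) = 8 + 7*(6*(1/4)) = 8 + 7*(3/2) = 8 + 21/2 = 37/2 ≈ 18.500)
(((-3 - 1)*(-4))*u(1))/(D - 88) = (((-3 - 1)*(-4))*(1 + 1))/(37/2 - 88) = (-4*(-4)*2)/(-139/2) = (16*2)*(-2/139) = 32*(-2/139) = -64/139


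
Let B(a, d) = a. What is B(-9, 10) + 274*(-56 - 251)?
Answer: -84127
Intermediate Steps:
B(-9, 10) + 274*(-56 - 251) = -9 + 274*(-56 - 251) = -9 + 274*(-307) = -9 - 84118 = -84127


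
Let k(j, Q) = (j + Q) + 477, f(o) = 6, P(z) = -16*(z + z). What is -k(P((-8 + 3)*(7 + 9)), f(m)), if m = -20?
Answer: -3043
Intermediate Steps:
P(z) = -32*z
k(j, Q) = 477 + Q + j (k(j, Q) = (Q + j) + 477 = 477 + Q + j)
-k(P((-8 + 3)*(7 + 9)), f(m)) = -(477 + 6 - 32*(-8 + 3)*(7 + 9)) = -(477 + 6 - (-160)*16) = -(477 + 6 - 32*(-80)) = -(477 + 6 + 2560) = -1*3043 = -3043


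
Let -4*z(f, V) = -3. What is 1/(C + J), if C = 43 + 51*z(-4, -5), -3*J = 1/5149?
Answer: 61788/5020271 ≈ 0.012308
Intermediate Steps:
J = -1/15447 (J = -1/3/5149 = -1/3*1/5149 = -1/15447 ≈ -6.4738e-5)
z(f, V) = 3/4 (z(f, V) = -1/4*(-3) = 3/4)
C = 325/4 (C = 43 + 51*(3/4) = 43 + 153/4 = 325/4 ≈ 81.250)
1/(C + J) = 1/(325/4 - 1/15447) = 1/(5020271/61788) = 61788/5020271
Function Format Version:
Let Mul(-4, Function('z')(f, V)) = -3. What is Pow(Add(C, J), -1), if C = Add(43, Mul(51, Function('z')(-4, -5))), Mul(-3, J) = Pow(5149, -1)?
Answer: Rational(61788, 5020271) ≈ 0.012308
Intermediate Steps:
J = Rational(-1, 15447) (J = Mul(Rational(-1, 3), Pow(5149, -1)) = Mul(Rational(-1, 3), Rational(1, 5149)) = Rational(-1, 15447) ≈ -6.4738e-5)
Function('z')(f, V) = Rational(3, 4) (Function('z')(f, V) = Mul(Rational(-1, 4), -3) = Rational(3, 4))
C = Rational(325, 4) (C = Add(43, Mul(51, Rational(3, 4))) = Add(43, Rational(153, 4)) = Rational(325, 4) ≈ 81.250)
Pow(Add(C, J), -1) = Pow(Add(Rational(325, 4), Rational(-1, 15447)), -1) = Pow(Rational(5020271, 61788), -1) = Rational(61788, 5020271)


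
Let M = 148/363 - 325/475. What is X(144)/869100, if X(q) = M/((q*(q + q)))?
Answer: -1907/248590744934400 ≈ -7.6712e-12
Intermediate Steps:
M = -1907/6897 (M = 148*(1/363) - 325*1/475 = 148/363 - 13/19 = -1907/6897 ≈ -0.27650)
X(q) = -1907/(13794*q²) (X(q) = -1907*1/(q*(q + q))/6897 = -1907*1/(2*q²)/6897 = -1907/(13794*q²))
X(144)/869100 = -1907/13794/144²/869100 = -1907/13794*1/20736*(1/869100) = -1907/286032384*1/869100 = -1907/248590744934400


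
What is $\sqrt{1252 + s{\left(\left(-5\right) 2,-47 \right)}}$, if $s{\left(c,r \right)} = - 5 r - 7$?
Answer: $2 \sqrt{370} \approx 38.471$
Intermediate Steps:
$s{\left(c,r \right)} = -7 - 5 r$ ($s{\left(c,r \right)} = - 5 r - 7 = -7 - 5 r$)
$\sqrt{1252 + s{\left(\left(-5\right) 2,-47 \right)}} = \sqrt{1252 - -228} = \sqrt{1252 + \left(-7 + 235\right)} = \sqrt{1252 + 228} = \sqrt{1480} = 2 \sqrt{370}$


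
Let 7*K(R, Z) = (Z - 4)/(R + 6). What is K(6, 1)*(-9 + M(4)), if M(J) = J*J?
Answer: -¼ ≈ -0.25000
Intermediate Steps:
K(R, Z) = (-4 + Z)/(7*(6 + R)) (K(R, Z) = ((Z - 4)/(R + 6))/7 = ((-4 + Z)/(6 + R))/7 = (-4 + Z)/(7*(6 + R)))
M(J) = J²
K(6, 1)*(-9 + M(4)) = ((-4 + 1)/(7*(6 + 6)))*(-9 + 4²) = ((⅐)*(-3)/12)*(-9 + 16) = ((⅐)*(1/12)*(-3))*7 = -1/28*7 = -¼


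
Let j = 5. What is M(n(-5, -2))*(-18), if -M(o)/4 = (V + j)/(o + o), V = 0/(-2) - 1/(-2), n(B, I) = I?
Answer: -99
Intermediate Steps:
V = 1/2 (V = 0*(-1/2) - 1*(-1/2) = 0 + 1/2 = 1/2 ≈ 0.50000)
M(o) = -11/o (M(o) = -4*(1/2 + 5)/(o + o) = -22/(2*o) = -22*1/(2*o) = -11/o)
M(n(-5, -2))*(-18) = -11/(-2)*(-18) = -11*(-1/2)*(-18) = (11/2)*(-18) = -99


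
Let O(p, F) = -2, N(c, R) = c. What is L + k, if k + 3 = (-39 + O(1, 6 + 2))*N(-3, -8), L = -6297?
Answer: -6177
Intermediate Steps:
k = 120 (k = -3 + (-39 - 2)*(-3) = -3 - 41*(-3) = -3 + 123 = 120)
L + k = -6297 + 120 = -6177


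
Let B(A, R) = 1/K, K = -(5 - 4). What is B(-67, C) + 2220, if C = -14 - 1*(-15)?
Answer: 2219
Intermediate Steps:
K = -1 (K = -1*1 = -1)
C = 1 (C = -14 + 15 = 1)
B(A, R) = -1 (B(A, R) = 1/(-1) = -1)
B(-67, C) + 2220 = -1 + 2220 = 2219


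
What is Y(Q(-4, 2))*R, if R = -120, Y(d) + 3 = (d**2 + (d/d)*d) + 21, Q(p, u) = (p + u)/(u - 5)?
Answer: -6880/3 ≈ -2293.3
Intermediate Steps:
Q(p, u) = (p + u)/(-5 + u)
Y(d) = 18 + d + d**2 (Y(d) = -3 + ((d**2 + (d/d)*d) + 21) = -3 + ((d**2 + 1*d) + 21) = -3 + ((d**2 + d) + 21) = -3 + ((d + d**2) + 21) = -3 + (21 + d + d**2) = 18 + d + d**2)
Y(Q(-4, 2))*R = (18 + (-4 + 2)/(-5 + 2) + ((-4 + 2)/(-5 + 2))**2)*(-120) = (18 - 2/(-3) + (-2/(-3))**2)*(-120) = (18 - 1/3*(-2) + (-1/3*(-2))**2)*(-120) = (18 + 2/3 + (2/3)**2)*(-120) = (18 + 2/3 + 4/9)*(-120) = (172/9)*(-120) = -6880/3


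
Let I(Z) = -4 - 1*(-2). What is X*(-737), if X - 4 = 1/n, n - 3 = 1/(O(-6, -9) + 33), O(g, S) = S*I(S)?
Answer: -44689/14 ≈ -3192.1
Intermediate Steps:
I(Z) = -2 (I(Z) = -4 + 2 = -2)
O(g, S) = -2*S (O(g, S) = S*(-2) = -2*S)
n = 154/51 (n = 3 + 1/(-2*(-9) + 33) = 3 + 1/(18 + 33) = 3 + 1/51 = 154/51 ≈ 3.0196)
X = 667/154 (X = 4 + 1/(154/51) = 4 + 51/154 = 667/154 ≈ 4.3312)
X*(-737) = (667/154)*(-737) = -44689/14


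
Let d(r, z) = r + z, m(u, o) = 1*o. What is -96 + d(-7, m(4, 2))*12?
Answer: -156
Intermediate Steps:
m(u, o) = o
-96 + d(-7, m(4, 2))*12 = -96 + (-7 + 2)*12 = -96 - 5*12 = -96 - 60 = -156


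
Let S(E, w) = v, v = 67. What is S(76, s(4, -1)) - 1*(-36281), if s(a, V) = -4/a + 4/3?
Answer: 36348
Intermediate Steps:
s(a, V) = 4/3 - 4/a (s(a, V) = -4/a + 4*(⅓) = -4/a + 4/3 = 4/3 - 4/a)
S(E, w) = 67
S(76, s(4, -1)) - 1*(-36281) = 67 - 1*(-36281) = 67 + 36281 = 36348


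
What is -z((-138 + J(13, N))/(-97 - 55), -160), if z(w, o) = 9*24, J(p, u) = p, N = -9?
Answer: -216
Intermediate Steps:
z(w, o) = 216
-z((-138 + J(13, N))/(-97 - 55), -160) = -1*216 = -216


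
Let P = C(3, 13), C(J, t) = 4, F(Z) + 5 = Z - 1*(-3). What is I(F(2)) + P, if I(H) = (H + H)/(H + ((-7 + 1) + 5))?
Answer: 4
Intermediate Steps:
F(Z) = -2 + Z (F(Z) = -5 + (Z - 1*(-3)) = -5 + (Z + 3) = -5 + (3 + Z) = -2 + Z)
I(H) = 2*H/(-1 + H) (I(H) = (2*H)/(H + (-6 + 5)) = (2*H)/(H - 1) = (2*H)/(-1 + H) = 2*H/(-1 + H))
P = 4
I(F(2)) + P = 2*(-2 + 2)/(-1 + (-2 + 2)) + 4 = 2*0/(-1 + 0) + 4 = 2*0/(-1) + 4 = 2*0*(-1) + 4 = 0 + 4 = 4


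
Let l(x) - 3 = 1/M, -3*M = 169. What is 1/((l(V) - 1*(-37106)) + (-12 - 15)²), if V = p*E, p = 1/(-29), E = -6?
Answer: 169/6394619 ≈ 2.6428e-5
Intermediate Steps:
p = -1/29 ≈ -0.034483
M = -169/3 (M = -⅓*169 = -169/3 ≈ -56.333)
V = 6/29 (V = -1/29*(-6) = 6/29 ≈ 0.20690)
l(x) = 504/169 (l(x) = 3 + 1/(-169/3) = 3 - 3/169 = 504/169)
1/((l(V) - 1*(-37106)) + (-12 - 15)²) = 1/((504/169 - 1*(-37106)) + (-12 - 15)²) = 1/((504/169 + 37106) + (-27)²) = 1/(6271418/169 + 729) = 1/(6394619/169) = 169/6394619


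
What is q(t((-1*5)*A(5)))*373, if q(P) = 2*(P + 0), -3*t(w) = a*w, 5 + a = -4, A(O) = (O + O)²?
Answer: -1119000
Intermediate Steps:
A(O) = 4*O² (A(O) = (2*O)² = 4*O²)
a = -9 (a = -5 - 4 = -9)
t(w) = 3*w (t(w) = -(-3)*w = 3*w)
q(P) = 2*P
q(t((-1*5)*A(5)))*373 = (2*(3*((-1*5)*(4*5²))))*373 = (2*(3*(-20*25)))*373 = (2*(3*(-5*100)))*373 = (2*(3*(-500)))*373 = (2*(-1500))*373 = -3000*373 = -1119000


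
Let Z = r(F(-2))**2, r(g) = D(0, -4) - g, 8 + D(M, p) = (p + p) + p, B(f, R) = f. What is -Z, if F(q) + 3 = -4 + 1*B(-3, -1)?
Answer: -100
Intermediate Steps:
D(M, p) = -8 + 3*p (D(M, p) = -8 + ((p + p) + p) = -8 + (2*p + p) = -8 + 3*p)
F(q) = -10 (F(q) = -3 + (-4 + 1*(-3)) = -3 + (-4 - 3) = -3 - 7 = -10)
r(g) = -20 - g (r(g) = (-8 + 3*(-4)) - g = (-8 - 12) - g = -20 - g)
Z = 100 (Z = (-20 - 1*(-10))**2 = (-20 + 10)**2 = (-10)**2 = 100)
-Z = -1*100 = -100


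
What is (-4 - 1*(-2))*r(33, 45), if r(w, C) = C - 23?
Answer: -44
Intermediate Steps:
r(w, C) = -23 + C
(-4 - 1*(-2))*r(33, 45) = (-4 - 1*(-2))*(-23 + 45) = (-4 + 2)*22 = -2*22 = -44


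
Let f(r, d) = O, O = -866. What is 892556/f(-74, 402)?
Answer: -446278/433 ≈ -1030.7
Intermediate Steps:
f(r, d) = -866
892556/f(-74, 402) = 892556/(-866) = 892556*(-1/866) = -446278/433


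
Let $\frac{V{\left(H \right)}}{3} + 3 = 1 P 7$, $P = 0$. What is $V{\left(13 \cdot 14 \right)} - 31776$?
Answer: $-31785$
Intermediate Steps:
$V{\left(H \right)} = -9$ ($V{\left(H \right)} = -9 + 3 \cdot 1 \cdot 0 \cdot 7 = -9 + 3 \cdot 0 \cdot 7 = -9 + 3 \cdot 0 = -9 + 0 = -9$)
$V{\left(13 \cdot 14 \right)} - 31776 = -9 - 31776 = -31785$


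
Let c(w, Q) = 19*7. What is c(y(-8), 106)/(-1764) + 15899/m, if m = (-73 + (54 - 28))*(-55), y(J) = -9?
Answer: 3957433/651420 ≈ 6.0751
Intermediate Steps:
c(w, Q) = 133
m = 2585 (m = (-73 + 26)*(-55) = -47*(-55) = 2585)
c(y(-8), 106)/(-1764) + 15899/m = 133/(-1764) + 15899/2585 = 133*(-1/1764) + 15899*(1/2585) = -19/252 + 15899/2585 = 3957433/651420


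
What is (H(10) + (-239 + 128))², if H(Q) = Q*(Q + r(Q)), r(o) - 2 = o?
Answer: 11881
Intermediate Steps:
r(o) = 2 + o
H(Q) = Q*(2 + 2*Q) (H(Q) = Q*(Q + (2 + Q)) = Q*(2 + 2*Q))
(H(10) + (-239 + 128))² = (2*10*(1 + 10) + (-239 + 128))² = (2*10*11 - 111)² = (220 - 111)² = 109² = 11881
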